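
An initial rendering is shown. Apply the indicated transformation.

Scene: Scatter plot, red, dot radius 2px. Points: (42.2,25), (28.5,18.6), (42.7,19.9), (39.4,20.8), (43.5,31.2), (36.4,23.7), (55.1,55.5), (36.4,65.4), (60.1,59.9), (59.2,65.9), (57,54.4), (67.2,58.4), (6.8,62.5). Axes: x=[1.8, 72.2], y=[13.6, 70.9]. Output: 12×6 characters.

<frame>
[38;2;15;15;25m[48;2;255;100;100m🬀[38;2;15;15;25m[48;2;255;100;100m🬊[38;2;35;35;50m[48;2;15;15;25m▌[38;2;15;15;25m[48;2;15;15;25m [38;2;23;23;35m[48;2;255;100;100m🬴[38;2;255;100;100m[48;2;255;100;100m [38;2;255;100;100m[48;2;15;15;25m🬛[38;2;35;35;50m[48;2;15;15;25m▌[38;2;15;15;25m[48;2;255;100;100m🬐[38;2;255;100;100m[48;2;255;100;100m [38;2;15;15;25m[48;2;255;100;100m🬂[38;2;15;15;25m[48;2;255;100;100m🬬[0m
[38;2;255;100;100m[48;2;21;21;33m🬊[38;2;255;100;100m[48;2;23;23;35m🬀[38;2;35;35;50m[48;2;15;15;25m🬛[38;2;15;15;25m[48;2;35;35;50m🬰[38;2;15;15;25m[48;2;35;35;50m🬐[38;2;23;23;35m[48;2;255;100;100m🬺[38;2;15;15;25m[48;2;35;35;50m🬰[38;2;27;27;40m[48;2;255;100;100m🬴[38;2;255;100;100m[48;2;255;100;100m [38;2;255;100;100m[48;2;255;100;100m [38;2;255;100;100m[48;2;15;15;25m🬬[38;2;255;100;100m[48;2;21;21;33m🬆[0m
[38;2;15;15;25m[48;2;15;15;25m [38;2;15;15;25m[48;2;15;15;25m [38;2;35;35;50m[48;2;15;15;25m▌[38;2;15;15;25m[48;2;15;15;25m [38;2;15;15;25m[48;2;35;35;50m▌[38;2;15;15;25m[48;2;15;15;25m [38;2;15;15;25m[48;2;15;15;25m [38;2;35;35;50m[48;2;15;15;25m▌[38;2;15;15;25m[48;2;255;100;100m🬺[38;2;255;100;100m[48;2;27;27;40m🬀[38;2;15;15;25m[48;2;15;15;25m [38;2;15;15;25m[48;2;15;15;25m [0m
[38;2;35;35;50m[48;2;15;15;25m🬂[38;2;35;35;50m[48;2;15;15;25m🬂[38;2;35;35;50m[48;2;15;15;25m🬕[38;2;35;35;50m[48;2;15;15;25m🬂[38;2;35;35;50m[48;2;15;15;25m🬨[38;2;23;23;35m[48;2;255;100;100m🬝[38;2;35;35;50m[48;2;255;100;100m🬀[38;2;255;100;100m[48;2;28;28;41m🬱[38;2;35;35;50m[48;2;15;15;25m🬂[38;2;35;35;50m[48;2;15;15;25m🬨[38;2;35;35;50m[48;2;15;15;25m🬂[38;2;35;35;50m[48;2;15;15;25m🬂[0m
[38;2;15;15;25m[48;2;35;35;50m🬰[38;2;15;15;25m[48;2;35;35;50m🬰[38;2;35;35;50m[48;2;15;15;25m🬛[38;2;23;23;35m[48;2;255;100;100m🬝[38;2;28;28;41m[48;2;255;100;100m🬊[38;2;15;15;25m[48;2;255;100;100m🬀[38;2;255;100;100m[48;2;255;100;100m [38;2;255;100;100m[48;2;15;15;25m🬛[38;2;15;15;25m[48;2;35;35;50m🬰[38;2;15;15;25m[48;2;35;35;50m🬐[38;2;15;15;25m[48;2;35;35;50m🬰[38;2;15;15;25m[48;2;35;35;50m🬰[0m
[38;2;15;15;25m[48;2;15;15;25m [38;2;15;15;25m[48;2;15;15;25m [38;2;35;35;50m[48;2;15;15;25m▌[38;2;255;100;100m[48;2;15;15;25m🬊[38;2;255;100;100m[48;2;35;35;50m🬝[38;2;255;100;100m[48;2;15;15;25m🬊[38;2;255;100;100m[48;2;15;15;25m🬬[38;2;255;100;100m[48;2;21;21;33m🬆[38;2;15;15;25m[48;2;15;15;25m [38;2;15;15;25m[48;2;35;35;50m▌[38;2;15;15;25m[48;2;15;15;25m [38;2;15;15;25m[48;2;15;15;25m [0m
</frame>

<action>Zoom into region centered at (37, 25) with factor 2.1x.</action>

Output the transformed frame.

<frame>
[38;2;15;15;25m[48;2;15;15;25m [38;2;15;15;25m[48;2;15;15;25m [38;2;35;35;50m[48;2;15;15;25m▌[38;2;15;15;25m[48;2;15;15;25m [38;2;15;15;25m[48;2;35;35;50m▌[38;2;15;15;25m[48;2;15;15;25m [38;2;15;15;25m[48;2;15;15;25m [38;2;27;27;40m[48;2;255;100;100m🬝[38;2;15;15;25m[48;2;15;15;25m [38;2;15;15;25m[48;2;35;35;50m▌[38;2;15;15;25m[48;2;15;15;25m [38;2;15;15;25m[48;2;15;15;25m [0m
[38;2;15;15;25m[48;2;35;35;50m🬰[38;2;15;15;25m[48;2;35;35;50m🬰[38;2;35;35;50m[48;2;15;15;25m🬛[38;2;15;15;25m[48;2;35;35;50m🬰[38;2;15;15;25m[48;2;35;35;50m🬐[38;2;15;15;25m[48;2;35;35;50m🬰[38;2;19;19;30m[48;2;255;100;100m🬴[38;2;255;100;100m[48;2;255;100;100m [38;2;255;100;100m[48;2;15;15;25m🬛[38;2;15;15;25m[48;2;35;35;50m🬐[38;2;15;15;25m[48;2;35;35;50m🬰[38;2;15;15;25m[48;2;35;35;50m🬰[0m
[38;2;15;15;25m[48;2;15;15;25m [38;2;15;15;25m[48;2;15;15;25m [38;2;35;35;50m[48;2;15;15;25m▌[38;2;15;15;25m[48;2;15;15;25m [38;2;15;15;25m[48;2;35;35;50m▌[38;2;15;15;25m[48;2;255;100;100m🬆[38;2;15;15;25m[48;2;255;100;100m🬎[38;2;35;35;50m[48;2;255;100;100m🬀[38;2;15;15;25m[48;2;255;100;100m🬊[38;2;15;15;25m[48;2;35;35;50m▌[38;2;15;15;25m[48;2;15;15;25m [38;2;15;15;25m[48;2;15;15;25m [0m
[38;2;35;35;50m[48;2;15;15;25m🬂[38;2;35;35;50m[48;2;15;15;25m🬂[38;2;35;35;50m[48;2;255;100;100m🬆[38;2;23;23;35m[48;2;255;100;100m🬬[38;2;255;100;100m[48;2;27;27;40m🬁[38;2;255;100;100m[48;2;15;15;25m🬬[38;2;255;100;100m[48;2;255;100;100m [38;2;255;100;100m[48;2;255;100;100m [38;2;255;100;100m[48;2;25;25;37m🬲[38;2;35;35;50m[48;2;15;15;25m🬨[38;2;35;35;50m[48;2;15;15;25m🬂[38;2;35;35;50m[48;2;15;15;25m🬂[0m
[38;2;15;15;25m[48;2;35;35;50m🬰[38;2;23;23;35m[48;2;255;100;100m🬺[38;2;255;100;100m[48;2;35;35;50m🬬[38;2;255;100;100m[48;2;21;21;33m🬆[38;2;15;15;25m[48;2;35;35;50m🬐[38;2;15;15;25m[48;2;35;35;50m🬰[38;2;255;100;100m[48;2;21;21;33m🬊[38;2;255;100;100m[48;2;28;28;41m🬊[38;2;255;100;100m[48;2;23;23;35m🬀[38;2;15;15;25m[48;2;35;35;50m🬐[38;2;15;15;25m[48;2;35;35;50m🬰[38;2;15;15;25m[48;2;35;35;50m🬰[0m
[38;2;15;15;25m[48;2;15;15;25m [38;2;15;15;25m[48;2;15;15;25m [38;2;35;35;50m[48;2;15;15;25m▌[38;2;15;15;25m[48;2;15;15;25m [38;2;15;15;25m[48;2;35;35;50m▌[38;2;15;15;25m[48;2;15;15;25m [38;2;15;15;25m[48;2;15;15;25m [38;2;35;35;50m[48;2;15;15;25m▌[38;2;15;15;25m[48;2;15;15;25m [38;2;15;15;25m[48;2;35;35;50m▌[38;2;15;15;25m[48;2;15;15;25m [38;2;15;15;25m[48;2;15;15;25m [0m
</frame>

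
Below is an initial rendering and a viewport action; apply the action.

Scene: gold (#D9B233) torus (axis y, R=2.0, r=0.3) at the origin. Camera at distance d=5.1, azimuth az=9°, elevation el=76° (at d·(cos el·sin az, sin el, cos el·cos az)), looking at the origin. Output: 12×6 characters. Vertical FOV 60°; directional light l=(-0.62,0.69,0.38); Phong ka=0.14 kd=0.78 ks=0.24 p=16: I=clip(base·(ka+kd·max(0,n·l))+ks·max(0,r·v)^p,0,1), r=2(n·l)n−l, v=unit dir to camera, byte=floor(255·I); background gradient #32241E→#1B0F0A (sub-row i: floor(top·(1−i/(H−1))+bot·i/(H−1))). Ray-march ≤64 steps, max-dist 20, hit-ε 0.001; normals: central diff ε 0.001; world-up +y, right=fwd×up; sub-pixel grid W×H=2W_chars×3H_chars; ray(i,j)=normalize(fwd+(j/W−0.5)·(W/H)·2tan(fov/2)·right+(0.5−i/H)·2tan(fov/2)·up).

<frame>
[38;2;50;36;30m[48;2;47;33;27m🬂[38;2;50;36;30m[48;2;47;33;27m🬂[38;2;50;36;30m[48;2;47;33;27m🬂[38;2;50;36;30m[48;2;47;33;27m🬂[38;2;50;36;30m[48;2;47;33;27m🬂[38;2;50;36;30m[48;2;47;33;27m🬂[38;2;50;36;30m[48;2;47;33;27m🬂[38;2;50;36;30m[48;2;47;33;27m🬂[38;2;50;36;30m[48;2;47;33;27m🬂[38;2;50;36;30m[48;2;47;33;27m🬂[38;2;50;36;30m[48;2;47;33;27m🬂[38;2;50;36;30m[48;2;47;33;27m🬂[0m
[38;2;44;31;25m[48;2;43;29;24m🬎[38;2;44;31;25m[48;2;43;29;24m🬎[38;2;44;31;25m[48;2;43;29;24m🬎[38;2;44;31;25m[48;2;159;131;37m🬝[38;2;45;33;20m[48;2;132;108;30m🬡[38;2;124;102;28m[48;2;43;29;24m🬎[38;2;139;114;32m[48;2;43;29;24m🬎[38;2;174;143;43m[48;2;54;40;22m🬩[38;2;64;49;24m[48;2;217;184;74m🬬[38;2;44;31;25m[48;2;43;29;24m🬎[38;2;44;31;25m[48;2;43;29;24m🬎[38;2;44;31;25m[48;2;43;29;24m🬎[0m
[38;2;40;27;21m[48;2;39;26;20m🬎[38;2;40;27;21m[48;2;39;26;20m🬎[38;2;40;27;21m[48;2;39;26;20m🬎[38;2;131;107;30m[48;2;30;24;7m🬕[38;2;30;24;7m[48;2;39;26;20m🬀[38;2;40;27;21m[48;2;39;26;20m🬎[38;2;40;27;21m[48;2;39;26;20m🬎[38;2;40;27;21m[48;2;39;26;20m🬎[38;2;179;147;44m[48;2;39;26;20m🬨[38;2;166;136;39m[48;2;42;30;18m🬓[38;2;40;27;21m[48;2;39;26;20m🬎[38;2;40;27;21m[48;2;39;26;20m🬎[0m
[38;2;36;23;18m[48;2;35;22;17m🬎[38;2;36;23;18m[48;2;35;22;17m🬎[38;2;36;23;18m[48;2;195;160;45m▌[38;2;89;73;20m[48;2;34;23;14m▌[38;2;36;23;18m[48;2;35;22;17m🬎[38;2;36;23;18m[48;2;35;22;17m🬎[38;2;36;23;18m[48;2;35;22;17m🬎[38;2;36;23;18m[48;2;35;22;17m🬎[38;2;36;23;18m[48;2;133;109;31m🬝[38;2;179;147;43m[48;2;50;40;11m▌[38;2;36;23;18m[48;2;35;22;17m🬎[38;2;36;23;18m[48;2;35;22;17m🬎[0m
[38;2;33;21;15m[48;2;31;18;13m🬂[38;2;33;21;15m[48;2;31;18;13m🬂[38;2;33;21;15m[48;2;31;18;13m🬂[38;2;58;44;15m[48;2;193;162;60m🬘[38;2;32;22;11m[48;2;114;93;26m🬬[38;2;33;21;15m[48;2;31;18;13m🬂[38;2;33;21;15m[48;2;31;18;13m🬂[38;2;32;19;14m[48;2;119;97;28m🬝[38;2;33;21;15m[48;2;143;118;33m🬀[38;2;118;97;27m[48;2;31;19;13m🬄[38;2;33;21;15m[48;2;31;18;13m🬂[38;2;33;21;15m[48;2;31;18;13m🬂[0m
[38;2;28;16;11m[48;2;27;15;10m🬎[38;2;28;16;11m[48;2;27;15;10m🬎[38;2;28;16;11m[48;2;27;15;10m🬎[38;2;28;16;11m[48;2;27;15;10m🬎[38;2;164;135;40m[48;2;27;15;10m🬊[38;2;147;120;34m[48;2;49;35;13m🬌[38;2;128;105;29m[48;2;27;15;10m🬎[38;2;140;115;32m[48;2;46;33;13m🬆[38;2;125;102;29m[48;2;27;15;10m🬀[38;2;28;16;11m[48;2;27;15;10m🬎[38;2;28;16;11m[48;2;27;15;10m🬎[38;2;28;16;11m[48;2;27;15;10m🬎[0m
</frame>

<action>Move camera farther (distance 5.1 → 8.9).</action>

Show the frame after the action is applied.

<frame>
[38;2;50;36;30m[48;2;47;33;27m🬂[38;2;50;36;30m[48;2;47;33;27m🬂[38;2;50;36;30m[48;2;47;33;27m🬂[38;2;50;36;30m[48;2;47;33;27m🬂[38;2;50;36;30m[48;2;47;33;27m🬂[38;2;50;36;30m[48;2;47;33;27m🬂[38;2;50;36;30m[48;2;47;33;27m🬂[38;2;50;36;30m[48;2;47;33;27m🬂[38;2;50;36;30m[48;2;47;33;27m🬂[38;2;50;36;30m[48;2;47;33;27m🬂[38;2;50;36;30m[48;2;47;33;27m🬂[38;2;50;36;30m[48;2;47;33;27m🬂[0m
[38;2;44;31;25m[48;2;43;29;24m🬎[38;2;44;31;25m[48;2;43;29;24m🬎[38;2;44;31;25m[48;2;43;29;24m🬎[38;2;44;31;25m[48;2;43;29;24m🬎[38;2;44;31;25m[48;2;43;29;24m🬎[38;2;44;31;25m[48;2;43;29;24m🬎[38;2;44;31;25m[48;2;43;29;24m🬎[38;2;44;31;25m[48;2;43;29;24m🬎[38;2;44;31;25m[48;2;43;29;24m🬎[38;2;44;31;25m[48;2;43;29;24m🬎[38;2;44;31;25m[48;2;43;29;24m🬎[38;2;44;31;25m[48;2;43;29;24m🬎[0m
[38;2;40;27;21m[48;2;39;26;20m🬎[38;2;40;27;21m[48;2;39;26;20m🬎[38;2;40;27;21m[48;2;39;26;20m🬎[38;2;40;27;21m[48;2;39;26;20m🬎[38;2;153;126;36m[48;2;40;28;18m🬇[38;2;140;115;33m[48;2;37;25;17m🬂[38;2;159;131;39m[48;2;39;26;20m🬂[38;2;66;50;23m[48;2;157;129;37m🬒[38;2;40;27;21m[48;2;39;26;20m🬎[38;2;40;27;21m[48;2;39;26;20m🬎[38;2;40;27;21m[48;2;39;26;20m🬎[38;2;40;27;21m[48;2;39;26;20m🬎[0m
[38;2;36;23;18m[48;2;35;22;17m🬎[38;2;36;23;18m[48;2;35;22;17m🬎[38;2;36;23;18m[48;2;35;22;17m🬎[38;2;36;23;18m[48;2;35;22;17m🬎[38;2;167;137;39m[48;2;32;23;12m🬟[38;2;36;23;18m[48;2;35;22;17m🬎[38;2;36;23;18m[48;2;35;22;17m🬎[38;2;160;131;37m[48;2;36;23;18m▐[38;2;30;24;7m[48;2;35;22;17m🬀[38;2;36;23;18m[48;2;35;22;17m🬎[38;2;36;23;18m[48;2;35;22;17m🬎[38;2;36;23;18m[48;2;35;22;17m🬎[0m
[38;2;33;21;15m[48;2;31;18;13m🬂[38;2;33;21;15m[48;2;31;18;13m🬂[38;2;33;21;15m[48;2;31;18;13m🬂[38;2;33;21;15m[48;2;31;18;13m🬂[38;2;33;21;15m[48;2;31;18;13m🬂[38;2;145;119;34m[48;2;35;23;12m🬈[38;2;114;93;26m[48;2;31;19;13m🬍[38;2;147;120;34m[48;2;31;19;13m🬀[38;2;33;21;15m[48;2;31;18;13m🬂[38;2;33;21;15m[48;2;31;18;13m🬂[38;2;33;21;15m[48;2;31;18;13m🬂[38;2;33;21;15m[48;2;31;18;13m🬂[0m
[38;2;28;16;11m[48;2;27;15;10m🬎[38;2;28;16;11m[48;2;27;15;10m🬎[38;2;28;16;11m[48;2;27;15;10m🬎[38;2;28;16;11m[48;2;27;15;10m🬎[38;2;28;16;11m[48;2;27;15;10m🬎[38;2;28;16;11m[48;2;27;15;10m🬎[38;2;28;16;11m[48;2;27;15;10m🬎[38;2;28;16;11m[48;2;27;15;10m🬎[38;2;28;16;11m[48;2;27;15;10m🬎[38;2;28;16;11m[48;2;27;15;10m🬎[38;2;28;16;11m[48;2;27;15;10m🬎[38;2;28;16;11m[48;2;27;15;10m🬎[0m
</frame>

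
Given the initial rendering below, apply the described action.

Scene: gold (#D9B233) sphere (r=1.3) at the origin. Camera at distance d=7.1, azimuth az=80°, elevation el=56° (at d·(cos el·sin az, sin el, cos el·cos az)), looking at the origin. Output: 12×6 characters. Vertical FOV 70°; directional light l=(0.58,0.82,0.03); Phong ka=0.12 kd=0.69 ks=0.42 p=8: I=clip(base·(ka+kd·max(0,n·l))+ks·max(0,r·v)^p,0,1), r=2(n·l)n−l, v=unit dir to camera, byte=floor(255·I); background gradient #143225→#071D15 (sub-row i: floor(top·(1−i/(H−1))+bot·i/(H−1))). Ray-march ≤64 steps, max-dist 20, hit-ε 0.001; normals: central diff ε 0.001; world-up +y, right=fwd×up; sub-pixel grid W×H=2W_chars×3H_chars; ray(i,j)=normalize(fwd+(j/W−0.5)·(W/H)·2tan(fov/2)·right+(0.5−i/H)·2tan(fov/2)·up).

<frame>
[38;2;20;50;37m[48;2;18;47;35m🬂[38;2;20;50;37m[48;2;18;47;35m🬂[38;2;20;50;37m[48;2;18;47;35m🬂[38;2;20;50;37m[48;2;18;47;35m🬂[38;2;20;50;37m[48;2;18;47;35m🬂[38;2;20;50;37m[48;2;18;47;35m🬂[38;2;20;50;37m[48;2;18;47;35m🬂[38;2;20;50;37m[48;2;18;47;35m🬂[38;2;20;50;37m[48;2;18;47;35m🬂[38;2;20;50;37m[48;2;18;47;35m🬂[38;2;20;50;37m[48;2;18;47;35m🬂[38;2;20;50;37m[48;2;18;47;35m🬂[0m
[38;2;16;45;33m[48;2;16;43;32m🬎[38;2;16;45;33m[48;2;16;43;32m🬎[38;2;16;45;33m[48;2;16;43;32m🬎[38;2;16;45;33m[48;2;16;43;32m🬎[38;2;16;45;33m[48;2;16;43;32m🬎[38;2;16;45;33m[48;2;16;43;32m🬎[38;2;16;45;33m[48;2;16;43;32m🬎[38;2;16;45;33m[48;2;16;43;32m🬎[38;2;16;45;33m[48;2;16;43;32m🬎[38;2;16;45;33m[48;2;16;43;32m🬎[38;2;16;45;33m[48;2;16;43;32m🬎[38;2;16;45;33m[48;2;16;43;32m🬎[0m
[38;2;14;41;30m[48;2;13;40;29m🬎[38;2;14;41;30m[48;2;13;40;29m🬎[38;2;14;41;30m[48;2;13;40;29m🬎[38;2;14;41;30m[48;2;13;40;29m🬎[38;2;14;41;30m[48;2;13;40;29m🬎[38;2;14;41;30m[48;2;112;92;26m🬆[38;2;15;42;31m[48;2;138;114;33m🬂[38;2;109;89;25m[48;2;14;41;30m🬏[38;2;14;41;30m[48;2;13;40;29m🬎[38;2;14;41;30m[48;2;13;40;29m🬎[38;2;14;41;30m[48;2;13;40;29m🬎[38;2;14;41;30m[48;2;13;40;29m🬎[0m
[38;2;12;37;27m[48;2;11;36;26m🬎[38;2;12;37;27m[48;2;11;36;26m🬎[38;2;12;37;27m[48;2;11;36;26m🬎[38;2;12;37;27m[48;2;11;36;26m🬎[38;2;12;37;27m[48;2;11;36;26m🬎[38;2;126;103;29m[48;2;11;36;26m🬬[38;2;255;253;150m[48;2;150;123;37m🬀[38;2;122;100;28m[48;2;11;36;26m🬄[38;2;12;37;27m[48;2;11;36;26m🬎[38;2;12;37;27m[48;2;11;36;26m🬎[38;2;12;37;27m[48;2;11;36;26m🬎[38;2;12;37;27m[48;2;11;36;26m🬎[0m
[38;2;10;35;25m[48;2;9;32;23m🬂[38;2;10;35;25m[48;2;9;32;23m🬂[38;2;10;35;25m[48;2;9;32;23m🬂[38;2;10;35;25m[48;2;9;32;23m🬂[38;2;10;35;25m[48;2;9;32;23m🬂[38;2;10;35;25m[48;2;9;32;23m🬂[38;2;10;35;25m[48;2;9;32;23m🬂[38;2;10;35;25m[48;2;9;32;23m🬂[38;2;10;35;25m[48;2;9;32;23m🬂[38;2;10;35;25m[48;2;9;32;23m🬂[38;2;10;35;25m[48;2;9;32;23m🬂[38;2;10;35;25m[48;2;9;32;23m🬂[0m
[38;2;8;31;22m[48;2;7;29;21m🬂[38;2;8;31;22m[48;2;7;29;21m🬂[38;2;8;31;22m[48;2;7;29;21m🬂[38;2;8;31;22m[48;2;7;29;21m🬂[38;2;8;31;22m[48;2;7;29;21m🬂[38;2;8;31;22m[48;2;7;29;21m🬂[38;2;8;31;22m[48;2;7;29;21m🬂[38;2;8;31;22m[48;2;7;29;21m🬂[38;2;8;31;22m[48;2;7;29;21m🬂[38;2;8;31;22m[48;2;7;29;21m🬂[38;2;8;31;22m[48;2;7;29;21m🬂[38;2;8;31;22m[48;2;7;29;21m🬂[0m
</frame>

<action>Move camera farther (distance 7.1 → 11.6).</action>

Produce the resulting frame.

<frame>
[38;2;20;50;37m[48;2;18;47;35m🬂[38;2;20;50;37m[48;2;18;47;35m🬂[38;2;20;50;37m[48;2;18;47;35m🬂[38;2;20;50;37m[48;2;18;47;35m🬂[38;2;20;50;37m[48;2;18;47;35m🬂[38;2;20;50;37m[48;2;18;47;35m🬂[38;2;20;50;37m[48;2;18;47;35m🬂[38;2;20;50;37m[48;2;18;47;35m🬂[38;2;20;50;37m[48;2;18;47;35m🬂[38;2;20;50;37m[48;2;18;47;35m🬂[38;2;20;50;37m[48;2;18;47;35m🬂[38;2;20;50;37m[48;2;18;47;35m🬂[0m
[38;2;16;45;33m[48;2;16;43;32m🬎[38;2;16;45;33m[48;2;16;43;32m🬎[38;2;16;45;33m[48;2;16;43;32m🬎[38;2;16;45;33m[48;2;16;43;32m🬎[38;2;16;45;33m[48;2;16;43;32m🬎[38;2;16;45;33m[48;2;16;43;32m🬎[38;2;16;45;33m[48;2;16;43;32m🬎[38;2;16;45;33m[48;2;16;43;32m🬎[38;2;16;45;33m[48;2;16;43;32m🬎[38;2;16;45;33m[48;2;16;43;32m🬎[38;2;16;45;33m[48;2;16;43;32m🬎[38;2;16;45;33m[48;2;16;43;32m🬎[0m
[38;2;14;41;30m[48;2;13;40;29m🬎[38;2;14;41;30m[48;2;13;40;29m🬎[38;2;14;41;30m[48;2;13;40;29m🬎[38;2;14;41;30m[48;2;13;40;29m🬎[38;2;14;41;30m[48;2;13;40;29m🬎[38;2;14;41;30m[48;2;65;54;15m🬝[38;2;27;46;28m[48;2;140;115;32m🬬[38;2;14;41;30m[48;2;13;40;29m🬎[38;2;14;41;30m[48;2;13;40;29m🬎[38;2;14;41;30m[48;2;13;40;29m🬎[38;2;14;41;30m[48;2;13;40;29m🬎[38;2;14;41;30m[48;2;13;40;29m🬎[0m
[38;2;12;37;27m[48;2;11;36;26m🬎[38;2;12;37;27m[48;2;11;36;26m🬎[38;2;12;37;27m[48;2;11;36;26m🬎[38;2;12;37;27m[48;2;11;36;26m🬎[38;2;12;37;27m[48;2;11;36;26m🬎[38;2;135;110;31m[48;2;23;40;24m🬁[38;2;255;253;150m[48;2;79;76;27m🬀[38;2;12;37;27m[48;2;11;36;26m🬎[38;2;12;37;27m[48;2;11;36;26m🬎[38;2;12;37;27m[48;2;11;36;26m🬎[38;2;12;37;27m[48;2;11;36;26m🬎[38;2;12;37;27m[48;2;11;36;26m🬎[0m
[38;2;10;35;25m[48;2;9;32;23m🬂[38;2;10;35;25m[48;2;9;32;23m🬂[38;2;10;35;25m[48;2;9;32;23m🬂[38;2;10;35;25m[48;2;9;32;23m🬂[38;2;10;35;25m[48;2;9;32;23m🬂[38;2;10;35;25m[48;2;9;32;23m🬂[38;2;10;35;25m[48;2;9;32;23m🬂[38;2;10;35;25m[48;2;9;32;23m🬂[38;2;10;35;25m[48;2;9;32;23m🬂[38;2;10;35;25m[48;2;9;32;23m🬂[38;2;10;35;25m[48;2;9;32;23m🬂[38;2;10;35;25m[48;2;9;32;23m🬂[0m
[38;2;8;31;22m[48;2;7;29;21m🬂[38;2;8;31;22m[48;2;7;29;21m🬂[38;2;8;31;22m[48;2;7;29;21m🬂[38;2;8;31;22m[48;2;7;29;21m🬂[38;2;8;31;22m[48;2;7;29;21m🬂[38;2;8;31;22m[48;2;7;29;21m🬂[38;2;8;31;22m[48;2;7;29;21m🬂[38;2;8;31;22m[48;2;7;29;21m🬂[38;2;8;31;22m[48;2;7;29;21m🬂[38;2;8;31;22m[48;2;7;29;21m🬂[38;2;8;31;22m[48;2;7;29;21m🬂[38;2;8;31;22m[48;2;7;29;21m🬂[0m
</frame>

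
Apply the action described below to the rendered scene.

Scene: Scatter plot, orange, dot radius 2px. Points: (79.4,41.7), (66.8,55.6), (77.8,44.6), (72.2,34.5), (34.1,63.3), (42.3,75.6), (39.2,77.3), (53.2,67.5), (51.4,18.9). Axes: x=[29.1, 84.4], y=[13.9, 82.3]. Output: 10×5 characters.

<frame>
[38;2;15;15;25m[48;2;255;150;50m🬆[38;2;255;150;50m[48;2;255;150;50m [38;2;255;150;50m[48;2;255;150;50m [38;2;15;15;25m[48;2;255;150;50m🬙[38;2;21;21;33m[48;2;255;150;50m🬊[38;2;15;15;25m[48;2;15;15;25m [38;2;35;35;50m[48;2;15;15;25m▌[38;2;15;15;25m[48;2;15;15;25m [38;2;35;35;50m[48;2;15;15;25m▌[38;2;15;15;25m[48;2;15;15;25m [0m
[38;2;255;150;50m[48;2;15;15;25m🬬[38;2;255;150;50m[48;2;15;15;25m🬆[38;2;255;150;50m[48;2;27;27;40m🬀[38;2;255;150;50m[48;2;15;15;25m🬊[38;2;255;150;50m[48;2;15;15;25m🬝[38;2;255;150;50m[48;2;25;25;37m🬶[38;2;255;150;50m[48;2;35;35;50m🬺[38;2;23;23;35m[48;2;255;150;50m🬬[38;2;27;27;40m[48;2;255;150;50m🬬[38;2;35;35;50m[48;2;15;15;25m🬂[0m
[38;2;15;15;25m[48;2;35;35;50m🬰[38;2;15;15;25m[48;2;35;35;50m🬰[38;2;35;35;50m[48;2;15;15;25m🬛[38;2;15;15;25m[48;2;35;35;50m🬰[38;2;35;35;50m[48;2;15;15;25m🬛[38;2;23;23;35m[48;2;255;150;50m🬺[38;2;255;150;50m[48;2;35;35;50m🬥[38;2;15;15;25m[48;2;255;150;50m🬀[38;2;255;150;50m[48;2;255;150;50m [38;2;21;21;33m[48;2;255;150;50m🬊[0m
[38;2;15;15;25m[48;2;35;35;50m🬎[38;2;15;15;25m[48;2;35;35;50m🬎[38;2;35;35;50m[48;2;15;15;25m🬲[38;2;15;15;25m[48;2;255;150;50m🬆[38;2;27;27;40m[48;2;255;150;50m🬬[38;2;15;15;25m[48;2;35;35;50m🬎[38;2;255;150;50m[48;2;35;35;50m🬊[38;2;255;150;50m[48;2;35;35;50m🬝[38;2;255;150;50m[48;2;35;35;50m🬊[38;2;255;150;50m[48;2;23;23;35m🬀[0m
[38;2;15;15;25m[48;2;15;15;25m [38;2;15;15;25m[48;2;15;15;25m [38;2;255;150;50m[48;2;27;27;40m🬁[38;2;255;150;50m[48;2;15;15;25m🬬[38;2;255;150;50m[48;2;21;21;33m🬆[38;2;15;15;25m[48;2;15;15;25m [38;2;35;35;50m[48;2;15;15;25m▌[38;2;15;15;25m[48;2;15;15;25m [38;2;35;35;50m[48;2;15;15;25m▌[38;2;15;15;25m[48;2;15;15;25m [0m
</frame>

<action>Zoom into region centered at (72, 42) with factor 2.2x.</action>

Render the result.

<frame>
[38;2;15;15;25m[48;2;15;15;25m [38;2;15;15;25m[48;2;255;150;50m🬺[38;2;255;150;50m[48;2;35;35;50m🬬[38;2;255;150;50m[48;2;15;15;25m🬆[38;2;35;35;50m[48;2;15;15;25m▌[38;2;15;15;25m[48;2;15;15;25m [38;2;35;35;50m[48;2;15;15;25m▌[38;2;15;15;25m[48;2;15;15;25m [38;2;35;35;50m[48;2;15;15;25m▌[38;2;15;15;25m[48;2;15;15;25m [0m
[38;2;35;35;50m[48;2;15;15;25m🬂[38;2;35;35;50m[48;2;15;15;25m🬂[38;2;35;35;50m[48;2;15;15;25m🬕[38;2;35;35;50m[48;2;15;15;25m🬂[38;2;35;35;50m[48;2;15;15;25m🬕[38;2;23;23;35m[48;2;255;150;50m🬝[38;2;35;35;50m[48;2;255;150;50m🬀[38;2;255;150;50m[48;2;28;28;41m🬱[38;2;35;35;50m[48;2;15;15;25m🬕[38;2;35;35;50m[48;2;15;15;25m🬂[0m
[38;2;15;15;25m[48;2;35;35;50m🬰[38;2;15;15;25m[48;2;35;35;50m🬰[38;2;35;35;50m[48;2;15;15;25m🬛[38;2;15;15;25m[48;2;35;35;50m🬰[38;2;31;31;45m[48;2;255;150;50m🬝[38;2;15;15;25m[48;2;35;35;50m🬰[38;2;255;150;50m[48;2;28;28;41m🬊[38;2;255;150;50m[48;2;255;150;50m [38;2;255;150;50m[48;2;15;15;25m🬛[38;2;15;15;25m[48;2;35;35;50m🬰[0m
[38;2;15;15;25m[48;2;35;35;50m🬎[38;2;15;15;25m[48;2;35;35;50m🬎[38;2;35;35;50m[48;2;15;15;25m🬲[38;2;23;23;35m[48;2;255;150;50m🬴[38;2;255;150;50m[48;2;255;150;50m [38;2;255;150;50m[48;2;25;25;37m🬛[38;2;35;35;50m[48;2;15;15;25m🬲[38;2;23;23;35m[48;2;255;150;50m🬺[38;2;35;35;50m[48;2;15;15;25m🬲[38;2;15;15;25m[48;2;35;35;50m🬎[0m
[38;2;15;15;25m[48;2;15;15;25m [38;2;15;15;25m[48;2;15;15;25m [38;2;35;35;50m[48;2;15;15;25m▌[38;2;15;15;25m[48;2;15;15;25m [38;2;255;150;50m[48;2;27;27;40m🬁[38;2;15;15;25m[48;2;15;15;25m [38;2;35;35;50m[48;2;15;15;25m▌[38;2;15;15;25m[48;2;15;15;25m [38;2;35;35;50m[48;2;15;15;25m▌[38;2;15;15;25m[48;2;15;15;25m [0m
</frame>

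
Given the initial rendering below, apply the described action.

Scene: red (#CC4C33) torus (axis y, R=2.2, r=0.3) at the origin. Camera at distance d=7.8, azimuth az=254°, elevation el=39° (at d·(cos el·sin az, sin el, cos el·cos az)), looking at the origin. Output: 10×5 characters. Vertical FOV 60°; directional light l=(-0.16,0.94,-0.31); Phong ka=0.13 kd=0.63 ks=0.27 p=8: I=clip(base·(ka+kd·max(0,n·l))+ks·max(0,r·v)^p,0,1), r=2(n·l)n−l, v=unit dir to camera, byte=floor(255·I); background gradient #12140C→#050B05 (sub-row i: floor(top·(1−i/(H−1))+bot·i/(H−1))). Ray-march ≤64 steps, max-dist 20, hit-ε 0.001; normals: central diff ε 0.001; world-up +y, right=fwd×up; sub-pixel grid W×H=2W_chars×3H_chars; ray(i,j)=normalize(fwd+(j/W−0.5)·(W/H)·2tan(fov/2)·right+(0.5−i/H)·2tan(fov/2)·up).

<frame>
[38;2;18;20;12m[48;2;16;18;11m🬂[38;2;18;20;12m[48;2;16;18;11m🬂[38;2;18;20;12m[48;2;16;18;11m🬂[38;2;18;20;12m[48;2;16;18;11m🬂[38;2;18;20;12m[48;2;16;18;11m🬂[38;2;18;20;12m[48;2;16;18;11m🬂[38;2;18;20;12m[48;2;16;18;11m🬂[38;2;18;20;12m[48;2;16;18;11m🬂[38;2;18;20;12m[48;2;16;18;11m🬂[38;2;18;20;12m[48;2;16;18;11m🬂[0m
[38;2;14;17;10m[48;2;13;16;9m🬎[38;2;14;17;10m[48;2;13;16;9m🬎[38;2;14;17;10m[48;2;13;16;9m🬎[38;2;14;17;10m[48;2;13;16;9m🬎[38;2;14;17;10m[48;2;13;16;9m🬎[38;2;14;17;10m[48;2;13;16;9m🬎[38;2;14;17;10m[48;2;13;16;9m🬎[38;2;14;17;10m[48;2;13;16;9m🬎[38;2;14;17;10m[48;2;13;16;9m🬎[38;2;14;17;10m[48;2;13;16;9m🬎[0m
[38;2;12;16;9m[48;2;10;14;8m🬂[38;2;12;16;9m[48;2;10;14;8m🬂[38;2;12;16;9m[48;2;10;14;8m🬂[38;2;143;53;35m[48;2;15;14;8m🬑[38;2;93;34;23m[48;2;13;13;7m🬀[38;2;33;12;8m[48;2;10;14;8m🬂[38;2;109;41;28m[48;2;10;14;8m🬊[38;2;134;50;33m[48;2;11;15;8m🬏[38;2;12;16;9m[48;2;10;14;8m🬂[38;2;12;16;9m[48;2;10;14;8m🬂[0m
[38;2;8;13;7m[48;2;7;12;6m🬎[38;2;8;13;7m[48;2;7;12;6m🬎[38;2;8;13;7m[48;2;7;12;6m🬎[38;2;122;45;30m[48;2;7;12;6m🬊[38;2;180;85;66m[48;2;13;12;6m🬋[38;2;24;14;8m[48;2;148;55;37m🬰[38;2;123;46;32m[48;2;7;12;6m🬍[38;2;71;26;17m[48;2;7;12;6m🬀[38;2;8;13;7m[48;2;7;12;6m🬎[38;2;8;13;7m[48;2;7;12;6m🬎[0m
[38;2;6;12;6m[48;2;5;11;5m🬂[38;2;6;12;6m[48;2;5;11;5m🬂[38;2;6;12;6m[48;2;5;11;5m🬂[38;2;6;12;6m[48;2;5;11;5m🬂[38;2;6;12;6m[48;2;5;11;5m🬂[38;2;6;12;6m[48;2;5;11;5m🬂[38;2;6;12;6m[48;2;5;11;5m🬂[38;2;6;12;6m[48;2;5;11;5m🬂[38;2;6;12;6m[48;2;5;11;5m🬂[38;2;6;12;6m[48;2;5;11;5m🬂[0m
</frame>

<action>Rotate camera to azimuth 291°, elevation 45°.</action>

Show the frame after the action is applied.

<frame>
[38;2;18;20;12m[48;2;16;18;11m🬂[38;2;18;20;12m[48;2;16;18;11m🬂[38;2;18;20;12m[48;2;16;18;11m🬂[38;2;18;20;12m[48;2;16;18;11m🬂[38;2;18;20;12m[48;2;16;18;11m🬂[38;2;18;20;12m[48;2;16;18;11m🬂[38;2;18;20;12m[48;2;16;18;11m🬂[38;2;18;20;12m[48;2;16;18;11m🬂[38;2;18;20;12m[48;2;16;18;11m🬂[38;2;18;20;12m[48;2;16;18;11m🬂[0m
[38;2;14;17;10m[48;2;13;16;9m🬎[38;2;14;17;10m[48;2;13;16;9m🬎[38;2;14;17;10m[48;2;13;16;9m🬎[38;2;14;17;10m[48;2;13;16;9m🬎[38;2;14;17;10m[48;2;13;16;9m🬎[38;2;148;55;37m[48;2;14;17;9m🬏[38;2;14;17;10m[48;2;13;16;9m🬎[38;2;14;17;10m[48;2;13;16;9m🬎[38;2;14;17;10m[48;2;13;16;9m🬎[38;2;14;17;10m[48;2;13;16;9m🬎[0m
[38;2;12;16;9m[48;2;10;14;8m🬂[38;2;12;16;9m[48;2;10;14;8m🬂[38;2;12;16;9m[48;2;10;14;8m🬂[38;2;149;56;38m[48;2;16;13;7m🬔[38;2;26;9;6m[48;2;10;14;8m🬀[38;2;12;16;9m[48;2;10;14;8m🬂[38;2;106;39;26m[48;2;10;14;8m🬊[38;2;105;38;26m[48;2;11;15;8m🬓[38;2;12;16;9m[48;2;10;14;8m🬂[38;2;12;16;9m[48;2;10;14;8m🬂[0m
[38;2;8;13;7m[48;2;7;12;6m🬎[38;2;8;13;7m[48;2;7;12;6m🬎[38;2;8;13;7m[48;2;7;12;6m🬎[38;2;124;46;31m[48;2;7;12;6m🬊[38;2;14;12;6m[48;2;116;45;31m🬒[38;2;8;13;7m[48;2;97;35;24m🬆[38;2;130;49;33m[48;2;14;11;6m🬍[38;2;66;24;16m[48;2;7;12;6m🬀[38;2;8;13;7m[48;2;7;12;6m🬎[38;2;8;13;7m[48;2;7;12;6m🬎[0m
[38;2;6;12;6m[48;2;5;11;5m🬂[38;2;6;12;6m[48;2;5;11;5m🬂[38;2;6;12;6m[48;2;5;11;5m🬂[38;2;6;12;6m[48;2;5;11;5m🬂[38;2;6;12;6m[48;2;5;11;5m🬂[38;2;6;12;6m[48;2;5;11;5m🬂[38;2;6;12;6m[48;2;5;11;5m🬂[38;2;6;12;6m[48;2;5;11;5m🬂[38;2;6;12;6m[48;2;5;11;5m🬂[38;2;6;12;6m[48;2;5;11;5m🬂[0m
</frame>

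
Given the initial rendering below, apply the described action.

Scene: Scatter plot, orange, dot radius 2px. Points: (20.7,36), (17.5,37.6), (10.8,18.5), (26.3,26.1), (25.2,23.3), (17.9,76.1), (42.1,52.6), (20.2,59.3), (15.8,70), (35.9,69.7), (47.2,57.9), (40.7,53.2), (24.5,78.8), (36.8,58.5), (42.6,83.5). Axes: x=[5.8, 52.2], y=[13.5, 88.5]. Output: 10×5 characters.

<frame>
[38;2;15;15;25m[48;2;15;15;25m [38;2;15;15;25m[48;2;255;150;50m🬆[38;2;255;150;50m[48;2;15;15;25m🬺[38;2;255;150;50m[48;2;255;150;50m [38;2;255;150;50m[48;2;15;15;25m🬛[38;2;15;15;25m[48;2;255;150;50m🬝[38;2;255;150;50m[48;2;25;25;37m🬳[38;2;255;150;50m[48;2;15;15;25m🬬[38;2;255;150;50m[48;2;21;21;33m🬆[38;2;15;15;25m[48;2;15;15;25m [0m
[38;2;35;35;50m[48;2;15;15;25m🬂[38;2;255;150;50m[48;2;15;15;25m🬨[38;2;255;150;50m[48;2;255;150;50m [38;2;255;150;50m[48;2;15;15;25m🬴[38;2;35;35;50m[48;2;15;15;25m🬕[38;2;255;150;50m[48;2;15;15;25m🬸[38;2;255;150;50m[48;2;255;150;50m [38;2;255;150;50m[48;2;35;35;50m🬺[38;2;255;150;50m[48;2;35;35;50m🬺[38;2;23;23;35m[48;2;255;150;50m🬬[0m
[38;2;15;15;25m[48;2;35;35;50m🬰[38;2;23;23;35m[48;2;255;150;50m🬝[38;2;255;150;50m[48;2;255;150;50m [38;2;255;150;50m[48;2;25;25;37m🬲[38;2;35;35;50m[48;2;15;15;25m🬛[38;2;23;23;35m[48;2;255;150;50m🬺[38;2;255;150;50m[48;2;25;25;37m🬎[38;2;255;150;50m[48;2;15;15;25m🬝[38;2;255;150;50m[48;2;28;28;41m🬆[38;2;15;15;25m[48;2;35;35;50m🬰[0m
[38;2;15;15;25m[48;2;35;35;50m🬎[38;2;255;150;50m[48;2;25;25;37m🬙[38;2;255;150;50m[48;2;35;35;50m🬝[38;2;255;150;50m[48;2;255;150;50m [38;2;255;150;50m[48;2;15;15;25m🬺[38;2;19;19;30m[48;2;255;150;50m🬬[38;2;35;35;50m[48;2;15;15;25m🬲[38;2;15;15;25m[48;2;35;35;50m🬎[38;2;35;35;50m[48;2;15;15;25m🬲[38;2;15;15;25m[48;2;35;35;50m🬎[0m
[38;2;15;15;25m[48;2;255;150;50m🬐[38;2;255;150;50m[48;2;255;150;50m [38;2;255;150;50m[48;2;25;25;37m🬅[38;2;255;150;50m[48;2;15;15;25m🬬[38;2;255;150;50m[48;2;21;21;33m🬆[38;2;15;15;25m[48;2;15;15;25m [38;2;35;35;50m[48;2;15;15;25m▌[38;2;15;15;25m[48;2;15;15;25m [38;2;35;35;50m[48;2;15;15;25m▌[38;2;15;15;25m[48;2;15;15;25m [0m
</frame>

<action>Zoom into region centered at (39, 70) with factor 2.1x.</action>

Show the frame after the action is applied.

<frame>
[38;2;15;15;25m[48;2;15;15;25m [38;2;15;15;25m[48;2;15;15;25m [38;2;35;35;50m[48;2;15;15;25m▌[38;2;15;15;25m[48;2;15;15;25m [38;2;35;35;50m[48;2;15;15;25m▌[38;2;15;15;25m[48;2;255;150;50m🬐[38;2;255;150;50m[48;2;255;150;50m [38;2;15;15;25m[48;2;255;150;50m🬸[38;2;35;35;50m[48;2;15;15;25m▌[38;2;15;15;25m[48;2;15;15;25m [0m
[38;2;35;35;50m[48;2;15;15;25m🬂[38;2;35;35;50m[48;2;15;15;25m🬂[38;2;35;35;50m[48;2;15;15;25m🬕[38;2;23;23;35m[48;2;255;150;50m🬬[38;2;35;35;50m[48;2;15;15;25m🬕[38;2;35;35;50m[48;2;15;15;25m🬂[38;2;255;150;50m[48;2;27;27;40m🬀[38;2;35;35;50m[48;2;15;15;25m🬂[38;2;35;35;50m[48;2;15;15;25m🬕[38;2;35;35;50m[48;2;15;15;25m🬂[0m
[38;2;15;15;25m[48;2;35;35;50m🬰[38;2;15;15;25m[48;2;35;35;50m🬰[38;2;35;35;50m[48;2;255;150;50m🬐[38;2;255;150;50m[48;2;255;150;50m [38;2;27;27;40m[48;2;255;150;50m🬸[38;2;15;15;25m[48;2;35;35;50m🬰[38;2;35;35;50m[48;2;15;15;25m🬛[38;2;15;15;25m[48;2;35;35;50m🬰[38;2;35;35;50m[48;2;15;15;25m🬛[38;2;15;15;25m[48;2;35;35;50m🬰[0m
[38;2;15;15;25m[48;2;35;35;50m🬎[38;2;15;15;25m[48;2;35;35;50m🬎[38;2;27;27;40m[48;2;255;150;50m🬝[38;2;255;150;50m[48;2;255;150;50m [38;2;21;21;33m[48;2;255;150;50m🬊[38;2;19;19;30m[48;2;255;150;50m🬬[38;2;27;27;40m[48;2;255;150;50m🬬[38;2;15;15;25m[48;2;255;150;50m🬆[38;2;255;150;50m[48;2;15;15;25m🬺[38;2;19;19;30m[48;2;255;150;50m🬬[0m
[38;2;15;15;25m[48;2;15;15;25m [38;2;15;15;25m[48;2;15;15;25m [38;2;35;35;50m[48;2;15;15;25m▌[38;2;255;150;50m[48;2;15;15;25m🬊[38;2;255;150;50m[48;2;35;35;50m🬬[38;2;255;150;50m[48;2;255;150;50m [38;2;255;150;50m[48;2;255;150;50m [38;2;15;15;25m[48;2;255;150;50m🬶[38;2;255;150;50m[48;2;21;21;33m🬆[38;2;15;15;25m[48;2;15;15;25m [0m
</frame>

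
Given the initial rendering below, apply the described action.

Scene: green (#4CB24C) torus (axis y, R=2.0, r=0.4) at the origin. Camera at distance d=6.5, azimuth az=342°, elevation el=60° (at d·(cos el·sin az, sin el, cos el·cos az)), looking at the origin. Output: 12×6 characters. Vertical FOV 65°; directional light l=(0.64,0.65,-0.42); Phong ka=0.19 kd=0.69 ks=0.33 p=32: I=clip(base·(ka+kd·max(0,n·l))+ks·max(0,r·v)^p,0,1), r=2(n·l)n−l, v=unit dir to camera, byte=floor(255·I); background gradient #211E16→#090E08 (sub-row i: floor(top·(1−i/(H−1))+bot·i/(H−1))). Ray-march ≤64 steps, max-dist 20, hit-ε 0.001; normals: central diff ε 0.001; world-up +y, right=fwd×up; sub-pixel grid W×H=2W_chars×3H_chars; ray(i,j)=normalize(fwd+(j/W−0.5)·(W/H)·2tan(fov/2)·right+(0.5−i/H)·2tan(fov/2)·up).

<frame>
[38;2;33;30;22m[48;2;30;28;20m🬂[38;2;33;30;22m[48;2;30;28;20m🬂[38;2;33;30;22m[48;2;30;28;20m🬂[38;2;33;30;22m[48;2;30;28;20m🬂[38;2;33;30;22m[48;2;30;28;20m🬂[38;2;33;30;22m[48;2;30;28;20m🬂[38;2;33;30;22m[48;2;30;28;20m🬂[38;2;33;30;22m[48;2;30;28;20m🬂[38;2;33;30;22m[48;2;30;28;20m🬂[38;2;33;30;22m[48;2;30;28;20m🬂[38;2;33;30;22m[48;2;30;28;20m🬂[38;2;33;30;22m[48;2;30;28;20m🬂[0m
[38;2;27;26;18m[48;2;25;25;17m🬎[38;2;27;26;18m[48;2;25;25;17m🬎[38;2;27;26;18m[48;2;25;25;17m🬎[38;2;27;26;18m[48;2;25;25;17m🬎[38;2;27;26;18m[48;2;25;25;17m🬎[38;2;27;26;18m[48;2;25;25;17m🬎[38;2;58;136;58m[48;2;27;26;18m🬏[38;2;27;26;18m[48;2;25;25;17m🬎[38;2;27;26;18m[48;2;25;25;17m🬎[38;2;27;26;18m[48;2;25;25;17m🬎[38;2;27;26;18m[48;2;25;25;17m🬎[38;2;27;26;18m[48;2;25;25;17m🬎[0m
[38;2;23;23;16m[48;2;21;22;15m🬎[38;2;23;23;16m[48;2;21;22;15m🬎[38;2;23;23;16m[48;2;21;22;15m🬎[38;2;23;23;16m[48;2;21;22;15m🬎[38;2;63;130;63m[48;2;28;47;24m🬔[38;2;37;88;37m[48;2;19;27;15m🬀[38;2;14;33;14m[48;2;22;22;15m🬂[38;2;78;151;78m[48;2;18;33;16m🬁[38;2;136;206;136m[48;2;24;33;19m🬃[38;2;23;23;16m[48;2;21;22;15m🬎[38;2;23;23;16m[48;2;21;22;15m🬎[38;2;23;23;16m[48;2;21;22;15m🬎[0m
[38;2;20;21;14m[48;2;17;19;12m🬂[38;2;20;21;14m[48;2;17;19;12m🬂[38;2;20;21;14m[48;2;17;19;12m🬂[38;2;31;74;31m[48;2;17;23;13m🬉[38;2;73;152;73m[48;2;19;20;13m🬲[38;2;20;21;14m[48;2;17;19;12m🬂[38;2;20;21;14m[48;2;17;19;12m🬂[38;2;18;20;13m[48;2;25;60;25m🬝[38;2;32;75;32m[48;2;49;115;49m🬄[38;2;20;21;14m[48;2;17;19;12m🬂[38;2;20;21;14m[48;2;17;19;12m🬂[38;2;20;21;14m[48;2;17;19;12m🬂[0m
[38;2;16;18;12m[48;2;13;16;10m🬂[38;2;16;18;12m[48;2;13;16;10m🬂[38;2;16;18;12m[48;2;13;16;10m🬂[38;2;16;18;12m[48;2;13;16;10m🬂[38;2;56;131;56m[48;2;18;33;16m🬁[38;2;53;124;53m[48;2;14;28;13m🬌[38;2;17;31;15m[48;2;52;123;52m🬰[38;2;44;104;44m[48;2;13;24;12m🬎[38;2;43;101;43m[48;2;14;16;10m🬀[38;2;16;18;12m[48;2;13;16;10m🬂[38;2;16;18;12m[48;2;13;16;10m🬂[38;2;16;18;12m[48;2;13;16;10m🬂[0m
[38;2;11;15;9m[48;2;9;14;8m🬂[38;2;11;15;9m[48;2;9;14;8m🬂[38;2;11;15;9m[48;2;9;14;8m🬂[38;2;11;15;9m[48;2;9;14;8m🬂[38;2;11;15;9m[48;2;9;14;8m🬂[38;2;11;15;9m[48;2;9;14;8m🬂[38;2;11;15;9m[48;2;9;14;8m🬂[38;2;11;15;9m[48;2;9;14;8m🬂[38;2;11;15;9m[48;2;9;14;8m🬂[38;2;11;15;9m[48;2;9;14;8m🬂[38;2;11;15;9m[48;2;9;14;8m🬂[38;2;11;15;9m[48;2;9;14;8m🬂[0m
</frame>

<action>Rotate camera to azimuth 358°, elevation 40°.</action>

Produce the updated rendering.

<frame>
[38;2;33;30;22m[48;2;30;28;20m🬂[38;2;33;30;22m[48;2;30;28;20m🬂[38;2;33;30;22m[48;2;30;28;20m🬂[38;2;33;30;22m[48;2;30;28;20m🬂[38;2;33;30;22m[48;2;30;28;20m🬂[38;2;33;30;22m[48;2;30;28;20m🬂[38;2;33;30;22m[48;2;30;28;20m🬂[38;2;33;30;22m[48;2;30;28;20m🬂[38;2;33;30;22m[48;2;30;28;20m🬂[38;2;33;30;22m[48;2;30;28;20m🬂[38;2;33;30;22m[48;2;30;28;20m🬂[38;2;33;30;22m[48;2;30;28;20m🬂[0m
[38;2;27;26;18m[48;2;25;25;17m🬎[38;2;27;26;18m[48;2;25;25;17m🬎[38;2;27;26;18m[48;2;25;25;17m🬎[38;2;27;26;18m[48;2;25;25;17m🬎[38;2;27;26;18m[48;2;25;25;17m🬎[38;2;27;26;18m[48;2;25;25;17m🬎[38;2;27;26;18m[48;2;25;25;17m🬎[38;2;27;26;18m[48;2;25;25;17m🬎[38;2;27;26;18m[48;2;25;25;17m🬎[38;2;27;26;18m[48;2;25;25;17m🬎[38;2;27;26;18m[48;2;25;25;17m🬎[38;2;27;26;18m[48;2;25;25;17m🬎[0m
[38;2;23;23;16m[48;2;21;22;15m🬎[38;2;23;23;16m[48;2;21;22;15m🬎[38;2;23;23;16m[48;2;21;22;15m🬎[38;2;23;23;16m[48;2;21;22;15m🬎[38;2;23;23;16m[48;2;50;117;50m🬆[38;2;37;86;37m[48;2;20;25;15m🬃[38;2;22;23;16m[48;2;14;33;14m🬰[38;2;34;80;34m[48;2;19;27;15m🬇[38;2;32;76;32m[48;2;23;23;16m🬏[38;2;23;23;16m[48;2;21;22;15m🬎[38;2;23;23;16m[48;2;21;22;15m🬎[38;2;23;23;16m[48;2;21;22;15m🬎[0m
[38;2;20;21;14m[48;2;17;19;12m🬂[38;2;20;21;14m[48;2;17;19;12m🬂[38;2;20;21;14m[48;2;17;19;12m🬂[38;2;28;67;28m[48;2;17;23;13m🬉[38;2;59;140;59m[48;2;24;40;20m🬣[38;2;20;21;14m[48;2;17;19;12m🬂[38;2;20;21;14m[48;2;17;19;12m🬂[38;2;18;20;13m[48;2;47;111;47m🬝[38;2;35;83;35m[48;2;77;148;77m🬣[38;2;20;21;14m[48;2;17;19;12m🬂[38;2;20;21;14m[48;2;17;19;12m🬂[38;2;20;21;14m[48;2;17;19;12m🬂[0m
[38;2;16;18;12m[48;2;13;16;10m🬂[38;2;16;18;12m[48;2;13;16;10m🬂[38;2;16;18;12m[48;2;13;16;10m🬂[38;2;16;18;12m[48;2;13;16;10m🬂[38;2;23;54;23m[48;2;13;23;11m🬁[38;2;40;95;40m[48;2;13;24;12m🬂[38;2;46;109;46m[48;2;15;29;14m🬂[38;2;41;97;41m[48;2;14;26;13m🬂[38;2;33;77;33m[48;2;14;16;10m🬀[38;2;16;18;12m[48;2;13;16;10m🬂[38;2;16;18;12m[48;2;13;16;10m🬂[38;2;16;18;12m[48;2;13;16;10m🬂[0m
[38;2;11;15;9m[48;2;9;14;8m🬂[38;2;11;15;9m[48;2;9;14;8m🬂[38;2;11;15;9m[48;2;9;14;8m🬂[38;2;11;15;9m[48;2;9;14;8m🬂[38;2;11;15;9m[48;2;9;14;8m🬂[38;2;11;15;9m[48;2;9;14;8m🬂[38;2;11;15;9m[48;2;9;14;8m🬂[38;2;11;15;9m[48;2;9;14;8m🬂[38;2;11;15;9m[48;2;9;14;8m🬂[38;2;11;15;9m[48;2;9;14;8m🬂[38;2;11;15;9m[48;2;9;14;8m🬂[38;2;11;15;9m[48;2;9;14;8m🬂[0m
</frame>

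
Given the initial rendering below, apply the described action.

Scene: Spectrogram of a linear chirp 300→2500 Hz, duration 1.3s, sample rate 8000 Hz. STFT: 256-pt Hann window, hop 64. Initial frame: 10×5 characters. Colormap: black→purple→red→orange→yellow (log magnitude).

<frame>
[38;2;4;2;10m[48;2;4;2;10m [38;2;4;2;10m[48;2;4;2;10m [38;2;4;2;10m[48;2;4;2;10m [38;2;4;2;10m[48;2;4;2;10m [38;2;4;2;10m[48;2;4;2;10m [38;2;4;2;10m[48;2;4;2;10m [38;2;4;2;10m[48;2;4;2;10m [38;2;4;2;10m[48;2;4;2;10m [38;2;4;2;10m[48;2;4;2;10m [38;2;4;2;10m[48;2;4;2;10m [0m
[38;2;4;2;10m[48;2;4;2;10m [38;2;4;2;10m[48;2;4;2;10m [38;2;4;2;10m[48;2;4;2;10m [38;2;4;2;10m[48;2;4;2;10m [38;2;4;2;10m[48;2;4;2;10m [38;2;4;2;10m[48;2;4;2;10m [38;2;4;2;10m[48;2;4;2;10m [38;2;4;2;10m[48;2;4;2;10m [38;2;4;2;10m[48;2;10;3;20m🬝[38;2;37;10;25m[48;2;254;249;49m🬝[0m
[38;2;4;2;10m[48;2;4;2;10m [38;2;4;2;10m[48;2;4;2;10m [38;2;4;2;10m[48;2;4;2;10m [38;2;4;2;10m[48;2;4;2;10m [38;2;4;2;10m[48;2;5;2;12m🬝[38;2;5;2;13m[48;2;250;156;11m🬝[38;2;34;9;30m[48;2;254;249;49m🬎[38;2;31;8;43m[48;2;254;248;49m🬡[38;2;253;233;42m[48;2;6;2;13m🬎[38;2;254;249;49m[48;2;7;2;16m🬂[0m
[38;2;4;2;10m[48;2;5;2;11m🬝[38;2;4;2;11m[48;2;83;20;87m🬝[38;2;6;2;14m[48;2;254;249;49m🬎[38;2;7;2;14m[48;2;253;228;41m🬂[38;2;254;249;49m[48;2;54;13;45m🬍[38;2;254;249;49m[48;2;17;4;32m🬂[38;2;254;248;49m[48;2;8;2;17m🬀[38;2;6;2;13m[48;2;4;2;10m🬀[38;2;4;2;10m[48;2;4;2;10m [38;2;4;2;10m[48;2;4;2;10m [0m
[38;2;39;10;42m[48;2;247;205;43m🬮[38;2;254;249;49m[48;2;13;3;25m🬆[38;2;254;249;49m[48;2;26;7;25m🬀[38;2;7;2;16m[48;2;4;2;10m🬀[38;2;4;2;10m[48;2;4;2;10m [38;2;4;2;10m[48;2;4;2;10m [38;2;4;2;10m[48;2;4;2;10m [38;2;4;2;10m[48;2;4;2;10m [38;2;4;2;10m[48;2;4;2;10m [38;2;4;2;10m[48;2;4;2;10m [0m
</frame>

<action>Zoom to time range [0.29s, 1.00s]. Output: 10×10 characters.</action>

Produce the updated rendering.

<frame>
[38;2;4;2;10m[48;2;4;2;10m [38;2;4;2;10m[48;2;4;2;10m [38;2;4;2;10m[48;2;4;2;10m [38;2;4;2;10m[48;2;4;2;10m [38;2;4;2;10m[48;2;4;2;10m [38;2;4;2;10m[48;2;4;2;10m [38;2;4;2;10m[48;2;4;2;10m [38;2;4;2;10m[48;2;4;2;10m [38;2;4;2;10m[48;2;4;2;10m [38;2;4;2;10m[48;2;4;2;10m [0m
[38;2;4;2;10m[48;2;4;2;10m [38;2;4;2;10m[48;2;4;2;10m [38;2;4;2;10m[48;2;4;2;10m [38;2;4;2;10m[48;2;4;2;10m [38;2;4;2;10m[48;2;4;2;10m [38;2;4;2;10m[48;2;4;2;10m [38;2;4;2;10m[48;2;4;2;10m [38;2;4;2;10m[48;2;4;2;10m [38;2;4;2;10m[48;2;4;2;10m [38;2;4;2;10m[48;2;4;2;10m [0m
[38;2;4;2;10m[48;2;4;2;10m [38;2;4;2;10m[48;2;4;2;10m [38;2;4;2;10m[48;2;4;2;10m [38;2;4;2;10m[48;2;4;2;10m [38;2;4;2;10m[48;2;4;2;10m [38;2;4;2;10m[48;2;4;2;10m [38;2;4;2;10m[48;2;4;2;10m [38;2;4;2;10m[48;2;4;2;10m [38;2;4;2;10m[48;2;4;2;10m [38;2;4;2;10m[48;2;4;2;10m [0m
[38;2;4;2;10m[48;2;4;2;10m [38;2;4;2;10m[48;2;4;2;10m [38;2;4;2;10m[48;2;4;2;10m [38;2;4;2;10m[48;2;4;2;10m [38;2;4;2;10m[48;2;4;2;10m [38;2;4;2;10m[48;2;4;2;10m [38;2;4;2;10m[48;2;4;2;10m [38;2;4;2;10m[48;2;4;2;10m [38;2;4;2;10m[48;2;4;2;10m [38;2;4;2;10m[48;2;4;2;10m [0m
[38;2;4;2;10m[48;2;4;2;10m [38;2;4;2;10m[48;2;4;2;10m [38;2;4;2;10m[48;2;4;2;10m [38;2;4;2;10m[48;2;4;2;10m [38;2;4;2;10m[48;2;4;2;10m [38;2;4;2;10m[48;2;4;2;10m [38;2;4;2;10m[48;2;4;2;10m [38;2;4;2;10m[48;2;5;2;11m🬝[38;2;4;2;10m[48;2;7;2;15m🬎[38;2;7;2;14m[48;2;193;50;80m🬝[0m
[38;2;4;2;10m[48;2;4;2;10m [38;2;4;2;10m[48;2;4;2;10m [38;2;4;2;10m[48;2;4;2;10m [38;2;4;2;10m[48;2;4;2;10m [38;2;4;2;10m[48;2;5;2;12m🬝[38;2;4;2;11m[48;2;14;4;28m🬝[38;2;13;3;25m[48;2;251;172;18m🬝[38;2;17;4;31m[48;2;252;218;36m🬆[38;2;138;39;68m[48;2;254;248;49m🬡[38;2;250;219;42m[48;2;17;4;32m🬎[0m
[38;2;4;2;10m[48;2;4;2;11m🬎[38;2;4;2;10m[48;2;7;2;15m🬝[38;2;7;2;15m[48;2;102;25;86m🬝[38;2;15;3;28m[48;2;253;235;43m🬎[38;2;21;5;39m[48;2;253;225;39m🬂[38;2;251;221;40m[48;2;64;16;57m🬎[38;2;236;184;58m[48;2;13;3;26m🬆[38;2;254;245;47m[48;2;24;6;28m🬀[38;2;15;4;29m[48;2;4;2;11m🬀[38;2;6;2;13m[48;2;4;2;10m🬀[0m
[38;2;32;8;38m[48;2;253;236;44m🬆[38;2;82;20;66m[48;2;253;240;46m🬡[38;2;253;224;39m[48;2;11;3;22m🬎[38;2;254;234;43m[48;2;14;3;27m🬂[38;2;97;24;86m[48;2;7;2;15m🬀[38;2;7;2;16m[48;2;4;2;10m🬀[38;2;4;2;11m[48;2;4;2;10m🬂[38;2;4;2;10m[48;2;4;2;10m [38;2;4;2;10m[48;2;4;2;10m [38;2;4;2;10m[48;2;4;2;10m [0m
[38;2;250;168;16m[48;2;12;3;24m🬀[38;2;14;4;27m[48;2;4;2;11m🬀[38;2;5;2;12m[48;2;4;2;10m🬀[38;2;4;2;10m[48;2;4;2;10m [38;2;4;2;10m[48;2;4;2;10m [38;2;4;2;10m[48;2;4;2;10m [38;2;4;2;10m[48;2;4;2;10m [38;2;4;2;10m[48;2;4;2;10m [38;2;4;2;10m[48;2;4;2;10m [38;2;4;2;10m[48;2;4;2;10m [0m
[38;2;4;2;10m[48;2;4;2;10m [38;2;4;2;10m[48;2;4;2;10m [38;2;4;2;10m[48;2;4;2;10m [38;2;4;2;10m[48;2;4;2;10m [38;2;4;2;10m[48;2;4;2;10m [38;2;4;2;10m[48;2;4;2;10m [38;2;4;2;10m[48;2;4;2;10m [38;2;4;2;10m[48;2;4;2;10m [38;2;4;2;10m[48;2;4;2;10m [38;2;4;2;10m[48;2;4;2;10m [0m
</frame>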